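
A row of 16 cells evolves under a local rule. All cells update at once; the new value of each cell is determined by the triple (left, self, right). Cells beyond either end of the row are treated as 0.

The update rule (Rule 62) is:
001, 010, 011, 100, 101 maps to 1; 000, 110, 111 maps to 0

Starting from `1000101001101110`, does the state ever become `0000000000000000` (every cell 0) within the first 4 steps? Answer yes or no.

no

1101111111011001
1011000000110111
1110100001101100
1001110011011010
step 4 is 1001110011011010, still not uniform 0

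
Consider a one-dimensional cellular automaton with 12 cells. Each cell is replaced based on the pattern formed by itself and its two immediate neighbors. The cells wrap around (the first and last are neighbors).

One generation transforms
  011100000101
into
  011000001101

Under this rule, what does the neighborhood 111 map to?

1

At position 2 the neighborhood is 111; the next row has 1 there.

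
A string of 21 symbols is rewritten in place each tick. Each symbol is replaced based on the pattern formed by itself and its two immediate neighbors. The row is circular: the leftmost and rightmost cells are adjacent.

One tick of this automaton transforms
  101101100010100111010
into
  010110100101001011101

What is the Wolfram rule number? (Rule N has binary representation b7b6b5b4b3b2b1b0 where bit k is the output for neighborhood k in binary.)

position 16: 111 → 1  (bit 7 = 1)
position 3: 110 → 1  (bit 6 = 1)
position 1: 101 → 1  (bit 5 = 1)
position 7: 100 → 0  (bit 4 = 0)
position 2: 011 → 0  (bit 3 = 0)
position 0: 010 → 0  (bit 2 = 0)
position 9: 001 → 1  (bit 1 = 1)
position 8: 000 → 0  (bit 0 = 0)
bits b7..b0 = 11100010 = 226

226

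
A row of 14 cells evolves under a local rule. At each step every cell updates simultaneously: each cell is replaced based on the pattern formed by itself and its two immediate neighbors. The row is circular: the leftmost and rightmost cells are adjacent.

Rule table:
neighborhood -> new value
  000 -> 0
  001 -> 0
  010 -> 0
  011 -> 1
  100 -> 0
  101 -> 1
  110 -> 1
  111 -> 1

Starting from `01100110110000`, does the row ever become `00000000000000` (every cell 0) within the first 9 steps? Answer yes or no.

no

01100111110000
01100111110000  (fixed point — unchanged through step 9)
step 9 is 01100111110000, still not uniform 0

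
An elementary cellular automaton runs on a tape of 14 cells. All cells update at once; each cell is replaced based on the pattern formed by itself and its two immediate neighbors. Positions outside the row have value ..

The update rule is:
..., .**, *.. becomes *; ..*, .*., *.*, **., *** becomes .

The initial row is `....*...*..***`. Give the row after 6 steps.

...*****.*..**

***..**..*.*..
*..*.*.*....**
.*......***.*.
..*****.*....*
*.*......***..
...*****.*..**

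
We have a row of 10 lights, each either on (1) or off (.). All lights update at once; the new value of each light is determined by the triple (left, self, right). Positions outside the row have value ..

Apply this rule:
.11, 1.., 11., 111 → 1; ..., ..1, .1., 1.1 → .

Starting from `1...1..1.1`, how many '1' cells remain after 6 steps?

.1...1....
..1...1...
...1...1..
....1...1.
.....1...1
......1...
count of 1: 1

1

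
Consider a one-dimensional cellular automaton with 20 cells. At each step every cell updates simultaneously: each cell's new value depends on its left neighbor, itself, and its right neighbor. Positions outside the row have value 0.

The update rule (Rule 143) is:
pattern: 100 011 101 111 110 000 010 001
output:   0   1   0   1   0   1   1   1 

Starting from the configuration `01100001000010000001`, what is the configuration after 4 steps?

10111001110011111001

11001111011110111111
10011110011100111110
10111100111001111100
10111001110011111001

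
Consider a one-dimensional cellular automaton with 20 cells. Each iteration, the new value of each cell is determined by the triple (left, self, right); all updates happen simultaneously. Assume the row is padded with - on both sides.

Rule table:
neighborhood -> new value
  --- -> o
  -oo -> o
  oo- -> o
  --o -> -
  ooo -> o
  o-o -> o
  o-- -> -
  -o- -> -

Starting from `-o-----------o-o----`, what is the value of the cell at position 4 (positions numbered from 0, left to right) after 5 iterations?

---ooooooooo--o--ooo
oo-ooooooooo-----ooo
oooooooooooo-ooo-ooo
oooooooooooooooooooo
oooooooooooooooooooo
position 4 holds o

o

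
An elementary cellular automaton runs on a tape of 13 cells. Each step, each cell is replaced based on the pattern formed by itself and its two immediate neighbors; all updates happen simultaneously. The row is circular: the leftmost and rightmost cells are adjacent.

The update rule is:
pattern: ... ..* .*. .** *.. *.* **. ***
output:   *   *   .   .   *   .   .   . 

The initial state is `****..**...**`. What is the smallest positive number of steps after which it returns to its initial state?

2

....**..***..
****..**...**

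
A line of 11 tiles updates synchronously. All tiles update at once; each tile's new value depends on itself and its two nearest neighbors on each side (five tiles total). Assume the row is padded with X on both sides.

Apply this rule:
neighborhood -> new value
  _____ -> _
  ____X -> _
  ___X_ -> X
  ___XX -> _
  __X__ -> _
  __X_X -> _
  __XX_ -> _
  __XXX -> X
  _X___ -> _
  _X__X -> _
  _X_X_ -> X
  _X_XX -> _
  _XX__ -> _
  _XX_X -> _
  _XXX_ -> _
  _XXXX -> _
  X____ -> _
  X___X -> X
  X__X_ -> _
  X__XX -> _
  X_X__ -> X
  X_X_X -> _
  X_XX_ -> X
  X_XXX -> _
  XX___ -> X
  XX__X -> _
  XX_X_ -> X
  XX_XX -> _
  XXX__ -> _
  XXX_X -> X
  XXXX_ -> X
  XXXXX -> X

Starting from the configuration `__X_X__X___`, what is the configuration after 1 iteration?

___XX____X_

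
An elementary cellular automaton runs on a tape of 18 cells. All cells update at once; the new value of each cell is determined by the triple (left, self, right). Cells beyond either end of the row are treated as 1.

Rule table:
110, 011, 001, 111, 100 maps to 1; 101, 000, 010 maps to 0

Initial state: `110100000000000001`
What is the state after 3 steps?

111100100000001111

110010000000000011
111101000000000111
111100100000001111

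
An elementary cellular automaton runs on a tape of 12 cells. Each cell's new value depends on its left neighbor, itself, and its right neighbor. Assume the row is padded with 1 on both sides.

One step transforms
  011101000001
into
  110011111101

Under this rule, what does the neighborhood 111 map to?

0

At position 2 the neighborhood is 111; the next row has 0 there.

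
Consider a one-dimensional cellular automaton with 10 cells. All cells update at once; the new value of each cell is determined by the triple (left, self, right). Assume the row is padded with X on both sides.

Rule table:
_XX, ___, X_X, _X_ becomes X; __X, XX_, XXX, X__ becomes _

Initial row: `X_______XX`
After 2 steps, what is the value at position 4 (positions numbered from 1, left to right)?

step 1: __XXXXX_X_
step 2: __X____XXX
position 4 holds _

_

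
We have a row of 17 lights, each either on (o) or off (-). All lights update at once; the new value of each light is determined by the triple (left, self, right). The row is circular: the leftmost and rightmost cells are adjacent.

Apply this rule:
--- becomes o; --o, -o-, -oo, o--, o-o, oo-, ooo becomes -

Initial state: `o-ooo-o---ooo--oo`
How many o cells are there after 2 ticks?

--------o--------
ooooooo---ooooooo
count of o: 14

14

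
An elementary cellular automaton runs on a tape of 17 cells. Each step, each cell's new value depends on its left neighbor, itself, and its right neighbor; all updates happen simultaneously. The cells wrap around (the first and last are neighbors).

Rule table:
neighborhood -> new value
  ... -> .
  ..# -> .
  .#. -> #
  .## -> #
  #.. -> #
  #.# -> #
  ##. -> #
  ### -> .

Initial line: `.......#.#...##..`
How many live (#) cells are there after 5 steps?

.......####..###.
.......#..##.#.##
#......##.#######
##.....####......
###....#..##.....
count of #: 6

6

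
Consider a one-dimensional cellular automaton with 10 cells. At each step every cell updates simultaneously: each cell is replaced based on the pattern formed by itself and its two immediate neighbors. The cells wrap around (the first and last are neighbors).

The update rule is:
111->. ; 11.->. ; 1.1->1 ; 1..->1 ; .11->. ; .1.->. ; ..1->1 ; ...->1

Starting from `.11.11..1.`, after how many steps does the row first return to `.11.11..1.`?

2

1..1..11.1
.11.11..1.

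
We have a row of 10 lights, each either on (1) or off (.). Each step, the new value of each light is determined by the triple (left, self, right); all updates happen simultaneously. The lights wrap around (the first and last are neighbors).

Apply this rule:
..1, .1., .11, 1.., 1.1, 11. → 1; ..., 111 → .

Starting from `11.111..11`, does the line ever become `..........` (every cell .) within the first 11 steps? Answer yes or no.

step 1: .111.1111.
step 2: 11.111..11  (repeats step 0; period 2)
step 11: .111.1111.
step 11 is .111.1111., still not uniform .

no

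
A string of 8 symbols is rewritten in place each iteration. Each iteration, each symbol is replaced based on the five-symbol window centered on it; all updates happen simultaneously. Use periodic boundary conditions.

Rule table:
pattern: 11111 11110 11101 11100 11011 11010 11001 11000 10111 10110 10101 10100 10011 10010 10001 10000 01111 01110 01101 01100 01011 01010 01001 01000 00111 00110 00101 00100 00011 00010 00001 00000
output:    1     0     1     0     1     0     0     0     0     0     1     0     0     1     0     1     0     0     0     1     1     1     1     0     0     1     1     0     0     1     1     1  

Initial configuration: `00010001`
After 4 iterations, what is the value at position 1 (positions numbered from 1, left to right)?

00100010
01000100
10001000
00010001
position 1 holds 0

0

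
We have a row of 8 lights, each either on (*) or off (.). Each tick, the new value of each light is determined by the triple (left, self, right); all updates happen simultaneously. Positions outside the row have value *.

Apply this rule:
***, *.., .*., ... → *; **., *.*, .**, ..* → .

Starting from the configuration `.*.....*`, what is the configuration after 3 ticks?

tick 1: .*****..
tick 2: ..***.*.
tick 3: *..*..*.

*..*..*.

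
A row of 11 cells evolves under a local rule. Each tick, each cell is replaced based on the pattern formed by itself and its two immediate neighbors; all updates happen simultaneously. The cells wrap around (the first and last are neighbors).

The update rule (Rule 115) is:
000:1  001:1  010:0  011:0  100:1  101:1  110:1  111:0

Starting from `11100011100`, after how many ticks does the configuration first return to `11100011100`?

00111100111
11000111001
01111001110
10001110011
11110011100
00011100111
11100111001
00111001110
11001110011
01110011100
10011100111
11100111000
00111001111
11001110001
01110011110
10011100011
11100111100
00111000111
11001111001
01110001110
10011110011
11100011100

22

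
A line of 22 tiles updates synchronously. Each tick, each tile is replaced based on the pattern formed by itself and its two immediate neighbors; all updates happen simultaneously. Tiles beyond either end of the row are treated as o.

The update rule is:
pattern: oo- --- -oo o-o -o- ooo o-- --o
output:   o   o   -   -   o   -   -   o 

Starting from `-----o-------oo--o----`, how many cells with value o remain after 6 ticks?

4

tick 1: -ooooo-oooooo-o-oo-ooo
tick 2: -----o------o-o--o----
tick 3: -ooooo-oooooo-o-oo-ooo  (repeats tick 1; period 2)
tick 6: -----o------o-o--o----
count of o: 4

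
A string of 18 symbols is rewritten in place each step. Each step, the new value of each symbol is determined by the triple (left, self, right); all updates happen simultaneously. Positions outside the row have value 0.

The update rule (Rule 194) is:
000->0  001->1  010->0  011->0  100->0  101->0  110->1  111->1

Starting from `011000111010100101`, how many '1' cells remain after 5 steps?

101001011000001000
000010001000010000
000100010000100000
001000100001000000
010001000010000000
count of 1: 3

3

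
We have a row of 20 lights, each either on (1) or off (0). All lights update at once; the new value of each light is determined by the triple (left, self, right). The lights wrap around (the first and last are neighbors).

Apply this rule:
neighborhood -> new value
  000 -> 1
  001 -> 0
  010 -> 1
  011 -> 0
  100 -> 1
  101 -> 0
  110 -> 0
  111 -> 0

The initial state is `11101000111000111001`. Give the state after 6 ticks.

10000111000111111111

tick 1: 00001110000110000100
tick 2: 11100001110001110111
tick 3: 00011100001100000000
tick 4: 11000011100011111111
tick 5: 00111000011000000000
tick 6: 10000111000111111111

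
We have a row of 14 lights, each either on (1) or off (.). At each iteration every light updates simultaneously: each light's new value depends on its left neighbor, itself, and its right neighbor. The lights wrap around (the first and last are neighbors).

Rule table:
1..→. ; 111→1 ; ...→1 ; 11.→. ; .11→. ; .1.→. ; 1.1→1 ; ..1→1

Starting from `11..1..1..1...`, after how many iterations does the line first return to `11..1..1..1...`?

28

iteration 1: ...1..1..1..11
iteration 2: .11..1..1..1..
iteration 3: 1...1..1..1..1
iteration 4: ..11..1..1..1.
iteration 5: 11...1..1..1..
iteration 6: ...11..1..1..1
iteration 7: .11...1..1..1.
iteration 8: 1...11..1..1..
iteration 9: ..11...1..1..1
iteration 10: .1...11..1..1.
iteration 11: 1..11...1..1..
iteration 12: ..1...11..1..1
iteration 13: .1..11...1..1.
iteration 14: 1..1...11..1..
iteration 15: ..1..11...1..1
iteration 16: .1..1...11..1.
iteration 17: 1..1..11...1..
iteration 18: ..1..1...11..1
iteration 19: .1..1..11...1.
iteration 20: 1..1..1...11..
iteration 21: ..1..1..11...1
iteration 22: .1..1..1...11.
iteration 23: 1..1..1..11...
iteration 24: ..1..1..1...11
iteration 25: .1..1..1..11..
iteration 26: 1..1..1..1...1
iteration 27: ..1..1..1..11.
iteration 28: 11..1..1..1...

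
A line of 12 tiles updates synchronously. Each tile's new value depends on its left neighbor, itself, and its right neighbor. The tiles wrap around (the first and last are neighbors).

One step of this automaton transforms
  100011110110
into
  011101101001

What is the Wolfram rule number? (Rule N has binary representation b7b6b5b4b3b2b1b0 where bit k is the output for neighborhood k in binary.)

position 5: 111 → 1  (bit 7 = 1)
position 7: 110 → 0  (bit 6 = 0)
position 8: 101 → 1  (bit 5 = 1)
position 1: 100 → 1  (bit 4 = 1)
position 4: 011 → 0  (bit 3 = 0)
position 0: 010 → 0  (bit 2 = 0)
position 3: 001 → 1  (bit 1 = 1)
position 2: 000 → 1  (bit 0 = 1)
bits b7..b0 = 10110011 = 179

179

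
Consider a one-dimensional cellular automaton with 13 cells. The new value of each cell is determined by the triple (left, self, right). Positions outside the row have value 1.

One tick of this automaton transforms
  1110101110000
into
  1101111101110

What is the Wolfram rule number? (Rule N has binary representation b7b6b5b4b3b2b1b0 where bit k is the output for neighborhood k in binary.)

189

position 0: 111 → 1  (bit 7 = 1)
position 2: 110 → 0  (bit 6 = 0)
position 3: 101 → 1  (bit 5 = 1)
position 9: 100 → 1  (bit 4 = 1)
position 6: 011 → 1  (bit 3 = 1)
position 4: 010 → 1  (bit 2 = 1)
position 12: 001 → 0  (bit 1 = 0)
position 10: 000 → 1  (bit 0 = 1)
bits b7..b0 = 10111101 = 189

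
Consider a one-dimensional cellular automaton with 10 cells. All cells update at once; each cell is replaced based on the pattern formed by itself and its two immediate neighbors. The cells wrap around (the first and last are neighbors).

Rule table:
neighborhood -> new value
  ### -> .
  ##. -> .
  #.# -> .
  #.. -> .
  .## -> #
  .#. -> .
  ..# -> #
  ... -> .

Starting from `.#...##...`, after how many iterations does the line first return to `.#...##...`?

#...##....
...##....#
..##....#.
.##....#..
##....#...
#....#...#
....#...##
...#...##.
..#...##..
.#...##...

10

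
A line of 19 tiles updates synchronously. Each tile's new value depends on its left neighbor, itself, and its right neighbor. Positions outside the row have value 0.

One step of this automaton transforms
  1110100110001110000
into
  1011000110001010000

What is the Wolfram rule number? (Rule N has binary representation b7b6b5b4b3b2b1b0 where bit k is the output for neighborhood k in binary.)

104

position 1: 111 → 0  (bit 7 = 0)
position 2: 110 → 1  (bit 6 = 1)
position 3: 101 → 1  (bit 5 = 1)
position 5: 100 → 0  (bit 4 = 0)
position 0: 011 → 1  (bit 3 = 1)
position 4: 010 → 0  (bit 2 = 0)
position 6: 001 → 0  (bit 1 = 0)
position 10: 000 → 0  (bit 0 = 0)
bits b7..b0 = 01101000 = 104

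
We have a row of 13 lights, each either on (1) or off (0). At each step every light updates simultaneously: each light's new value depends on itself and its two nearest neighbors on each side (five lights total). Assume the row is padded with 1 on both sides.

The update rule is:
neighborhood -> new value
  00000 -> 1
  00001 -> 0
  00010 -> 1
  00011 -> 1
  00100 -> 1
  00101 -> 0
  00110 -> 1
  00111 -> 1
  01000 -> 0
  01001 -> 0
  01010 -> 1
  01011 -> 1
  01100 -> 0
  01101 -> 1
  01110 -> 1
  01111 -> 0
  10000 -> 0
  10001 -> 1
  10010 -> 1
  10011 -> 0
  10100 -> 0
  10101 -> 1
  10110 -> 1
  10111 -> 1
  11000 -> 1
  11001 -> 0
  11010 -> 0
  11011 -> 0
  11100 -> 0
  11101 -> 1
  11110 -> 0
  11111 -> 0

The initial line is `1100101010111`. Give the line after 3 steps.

0001011111100
1110110000000
0010101011101

0010101011101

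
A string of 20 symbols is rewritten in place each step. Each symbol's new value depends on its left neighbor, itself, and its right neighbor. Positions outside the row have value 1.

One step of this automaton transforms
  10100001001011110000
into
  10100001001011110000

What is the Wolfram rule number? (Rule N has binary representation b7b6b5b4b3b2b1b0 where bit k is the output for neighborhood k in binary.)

204

position 13: 111 → 1  (bit 7 = 1)
position 0: 110 → 1  (bit 6 = 1)
position 1: 101 → 0  (bit 5 = 0)
position 3: 100 → 0  (bit 4 = 0)
position 12: 011 → 1  (bit 3 = 1)
position 2: 010 → 1  (bit 2 = 1)
position 6: 001 → 0  (bit 1 = 0)
position 4: 000 → 0  (bit 0 = 0)
bits b7..b0 = 11001100 = 204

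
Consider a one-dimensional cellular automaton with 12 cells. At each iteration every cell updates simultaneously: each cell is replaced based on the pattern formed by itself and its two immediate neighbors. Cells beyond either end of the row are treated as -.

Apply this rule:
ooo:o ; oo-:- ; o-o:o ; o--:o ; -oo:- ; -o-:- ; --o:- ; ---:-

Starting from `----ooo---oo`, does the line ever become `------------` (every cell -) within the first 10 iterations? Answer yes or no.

yes

iteration 1: -----o-o----
iteration 2: ------o-o---
iteration 3: -------o-o--
iteration 4: --------o-o-
iteration 5: ---------o-o
iteration 6: ----------o-
iteration 7: -----------o
iteration 8: ------------
all cells are - at iteration 8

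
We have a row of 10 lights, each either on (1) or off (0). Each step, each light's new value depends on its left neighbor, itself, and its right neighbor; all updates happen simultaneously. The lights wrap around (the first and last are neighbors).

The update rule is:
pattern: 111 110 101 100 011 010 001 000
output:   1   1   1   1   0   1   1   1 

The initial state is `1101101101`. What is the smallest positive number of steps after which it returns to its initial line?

1110110110
0111011011
1011101101
1101110110
0110111011
1011011101
1101101110
0110110111
1011011011
1101101101

10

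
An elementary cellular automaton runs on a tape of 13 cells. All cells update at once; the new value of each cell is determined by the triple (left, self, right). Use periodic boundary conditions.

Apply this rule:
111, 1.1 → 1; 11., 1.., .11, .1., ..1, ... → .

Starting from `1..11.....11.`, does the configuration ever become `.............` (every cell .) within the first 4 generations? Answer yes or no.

yes

............1
.............
all cells are . at generation 2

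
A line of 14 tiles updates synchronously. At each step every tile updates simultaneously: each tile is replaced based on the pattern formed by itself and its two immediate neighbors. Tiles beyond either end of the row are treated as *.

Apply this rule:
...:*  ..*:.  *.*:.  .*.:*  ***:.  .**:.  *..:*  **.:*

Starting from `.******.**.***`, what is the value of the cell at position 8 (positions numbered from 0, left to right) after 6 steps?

step 1: ......*..*....
step 2: *****.**.****.
step 3: ....*..*....*.
step 4: ***.**.****.*.
step 5: ..*..*....*.*.
step 6: *.**.****.*.*.
position 8 holds *

*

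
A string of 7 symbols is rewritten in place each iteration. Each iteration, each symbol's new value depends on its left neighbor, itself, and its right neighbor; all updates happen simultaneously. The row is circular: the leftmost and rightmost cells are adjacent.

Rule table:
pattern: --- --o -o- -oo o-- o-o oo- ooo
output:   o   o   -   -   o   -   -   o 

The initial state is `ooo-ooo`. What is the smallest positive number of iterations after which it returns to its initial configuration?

oo---oo
o-ooo-o
---o---
ooo-ooo

4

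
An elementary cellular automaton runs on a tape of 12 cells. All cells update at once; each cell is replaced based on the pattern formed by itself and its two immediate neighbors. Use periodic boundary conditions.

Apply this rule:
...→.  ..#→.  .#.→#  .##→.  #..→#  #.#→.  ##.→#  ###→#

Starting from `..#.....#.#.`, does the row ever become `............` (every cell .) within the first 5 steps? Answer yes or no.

..##....#.##
#..##...#..#
##..##..##..
.##..##..##.
..##..##..##
step 5 is ..##..##..##, still not uniform .

no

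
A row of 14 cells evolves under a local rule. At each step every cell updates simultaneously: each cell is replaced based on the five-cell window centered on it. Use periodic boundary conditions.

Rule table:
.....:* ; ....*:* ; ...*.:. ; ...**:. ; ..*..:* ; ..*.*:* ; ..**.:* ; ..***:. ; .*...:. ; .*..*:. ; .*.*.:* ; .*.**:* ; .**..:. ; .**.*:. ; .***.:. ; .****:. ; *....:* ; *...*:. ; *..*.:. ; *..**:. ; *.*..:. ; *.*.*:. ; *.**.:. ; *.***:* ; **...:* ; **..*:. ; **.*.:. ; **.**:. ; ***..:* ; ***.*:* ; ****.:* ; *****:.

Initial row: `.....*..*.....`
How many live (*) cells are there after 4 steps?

****.*..*.****
..**....***...
*.*.***...****
*..**.**.....*
count of *: 6

6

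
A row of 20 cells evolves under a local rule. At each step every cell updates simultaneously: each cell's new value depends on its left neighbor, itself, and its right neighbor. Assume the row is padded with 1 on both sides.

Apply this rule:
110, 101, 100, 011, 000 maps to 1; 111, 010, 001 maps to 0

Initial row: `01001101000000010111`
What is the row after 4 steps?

step 1: 10101110111111001100
step 2: 11011011100001101110
step 3: 01111110111101111011
step 4: 11000011100111001110

11000011100111001110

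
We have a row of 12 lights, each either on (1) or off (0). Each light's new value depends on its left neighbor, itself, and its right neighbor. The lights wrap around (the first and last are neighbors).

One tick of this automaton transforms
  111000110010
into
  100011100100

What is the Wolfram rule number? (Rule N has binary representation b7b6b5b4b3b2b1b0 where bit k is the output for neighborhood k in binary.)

11

position 1: 111 → 0  (bit 7 = 0)
position 2: 110 → 0  (bit 6 = 0)
position 11: 101 → 0  (bit 5 = 0)
position 3: 100 → 0  (bit 4 = 0)
position 0: 011 → 1  (bit 3 = 1)
position 10: 010 → 0  (bit 2 = 0)
position 5: 001 → 1  (bit 1 = 1)
position 4: 000 → 1  (bit 0 = 1)
bits b7..b0 = 00001011 = 11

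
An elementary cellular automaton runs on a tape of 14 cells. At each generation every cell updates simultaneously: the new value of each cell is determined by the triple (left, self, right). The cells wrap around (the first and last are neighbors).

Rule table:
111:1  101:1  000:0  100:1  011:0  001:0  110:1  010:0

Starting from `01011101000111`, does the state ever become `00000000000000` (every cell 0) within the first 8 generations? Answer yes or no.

no

generation 1: 10101110100011
generation 2: 11010111010001
generation 3: 11101011101000
generation 4: 01110101110100
generation 5: 00111010111010
generation 6: 00011101011101
generation 7: 10001110101110
generation 8: 01000111010111
generation 8 is 01000111010111, still not uniform 0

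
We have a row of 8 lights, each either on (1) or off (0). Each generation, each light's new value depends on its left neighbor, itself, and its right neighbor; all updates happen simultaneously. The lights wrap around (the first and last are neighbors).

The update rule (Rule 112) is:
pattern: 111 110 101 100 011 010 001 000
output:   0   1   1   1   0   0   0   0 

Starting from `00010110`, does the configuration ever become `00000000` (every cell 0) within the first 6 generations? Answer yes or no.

generation 1: 00001011
generation 2: 10000101
generation 3: 11000010
generation 4: 01100001
generation 5: 10110000
generation 6: 01011000
generation 6 is 01011000, still not uniform 0

no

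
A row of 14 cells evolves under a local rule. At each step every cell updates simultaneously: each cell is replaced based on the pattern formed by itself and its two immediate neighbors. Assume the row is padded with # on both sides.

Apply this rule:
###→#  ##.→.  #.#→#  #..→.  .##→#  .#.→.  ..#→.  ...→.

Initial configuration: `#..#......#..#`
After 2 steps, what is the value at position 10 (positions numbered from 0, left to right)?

.

step 1: .............#
step 2: .............#
position 10 holds .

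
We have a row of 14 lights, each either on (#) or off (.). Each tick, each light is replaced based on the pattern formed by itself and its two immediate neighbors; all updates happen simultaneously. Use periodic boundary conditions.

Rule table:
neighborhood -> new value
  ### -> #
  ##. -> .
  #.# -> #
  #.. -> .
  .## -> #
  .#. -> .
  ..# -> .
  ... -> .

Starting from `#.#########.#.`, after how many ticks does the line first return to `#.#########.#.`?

14

.#########.#.#
#########.#.#.
########.#.#.#
#######.#.#.##
######.#.#.###
#####.#.#.####
####.#.#.#####
###.#.#.######
##.#.#.#######
#.#.#.########
.#.#.#########
#.#.#########.
.#.#########.#
#.#########.#.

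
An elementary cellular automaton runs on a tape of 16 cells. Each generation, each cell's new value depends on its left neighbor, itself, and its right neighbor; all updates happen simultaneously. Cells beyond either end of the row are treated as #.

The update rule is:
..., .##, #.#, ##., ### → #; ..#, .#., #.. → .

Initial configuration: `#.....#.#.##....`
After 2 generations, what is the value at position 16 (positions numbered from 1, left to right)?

#

generation 1: #.###..#.###.##.
generation 2: #####...########
position 16 holds #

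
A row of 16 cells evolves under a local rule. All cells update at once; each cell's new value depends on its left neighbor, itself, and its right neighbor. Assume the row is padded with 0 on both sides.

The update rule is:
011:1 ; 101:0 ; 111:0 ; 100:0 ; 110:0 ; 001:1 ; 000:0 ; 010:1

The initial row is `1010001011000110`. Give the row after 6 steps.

step 1: 1010011010001100
step 2: 1010110010011000
step 3: 1010100110110000
step 4: 1010101100100000
step 5: 1010101001100000
step 6: 1010101011000000

1010101011000000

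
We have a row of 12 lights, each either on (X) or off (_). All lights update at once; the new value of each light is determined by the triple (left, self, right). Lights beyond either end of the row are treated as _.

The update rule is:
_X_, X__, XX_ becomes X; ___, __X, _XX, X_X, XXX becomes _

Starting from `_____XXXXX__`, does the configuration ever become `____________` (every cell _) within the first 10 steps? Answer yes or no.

step 1: _________XX_
step 2: __________XX
step 3: ___________X
step 4: ___________X  (fixed point — unchanged through step 10)
step 10 is ___________X, still not uniform _

no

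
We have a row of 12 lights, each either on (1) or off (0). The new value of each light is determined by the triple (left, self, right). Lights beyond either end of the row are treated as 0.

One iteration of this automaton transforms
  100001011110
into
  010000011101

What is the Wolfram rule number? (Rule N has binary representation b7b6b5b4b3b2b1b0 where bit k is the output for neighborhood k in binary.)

152

position 8: 111 → 1  (bit 7 = 1)
position 10: 110 → 0  (bit 6 = 0)
position 6: 101 → 0  (bit 5 = 0)
position 1: 100 → 1  (bit 4 = 1)
position 7: 011 → 1  (bit 3 = 1)
position 0: 010 → 0  (bit 2 = 0)
position 4: 001 → 0  (bit 1 = 0)
position 2: 000 → 0  (bit 0 = 0)
bits b7..b0 = 10011000 = 152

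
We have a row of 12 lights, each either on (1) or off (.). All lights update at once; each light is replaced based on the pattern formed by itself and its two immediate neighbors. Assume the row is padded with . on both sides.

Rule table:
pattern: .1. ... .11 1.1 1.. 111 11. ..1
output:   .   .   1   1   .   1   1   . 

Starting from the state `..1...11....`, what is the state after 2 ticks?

tick 1: ......11....
tick 2: ......11....

......11....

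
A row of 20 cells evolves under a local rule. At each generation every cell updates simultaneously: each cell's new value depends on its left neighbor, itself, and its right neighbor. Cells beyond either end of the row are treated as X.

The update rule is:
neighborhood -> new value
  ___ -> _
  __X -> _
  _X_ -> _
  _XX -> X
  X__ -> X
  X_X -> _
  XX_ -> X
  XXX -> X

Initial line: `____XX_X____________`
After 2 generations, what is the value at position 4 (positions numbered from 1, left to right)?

X___XX__X___________
XX__XXX__X__________
position 4 holds _

_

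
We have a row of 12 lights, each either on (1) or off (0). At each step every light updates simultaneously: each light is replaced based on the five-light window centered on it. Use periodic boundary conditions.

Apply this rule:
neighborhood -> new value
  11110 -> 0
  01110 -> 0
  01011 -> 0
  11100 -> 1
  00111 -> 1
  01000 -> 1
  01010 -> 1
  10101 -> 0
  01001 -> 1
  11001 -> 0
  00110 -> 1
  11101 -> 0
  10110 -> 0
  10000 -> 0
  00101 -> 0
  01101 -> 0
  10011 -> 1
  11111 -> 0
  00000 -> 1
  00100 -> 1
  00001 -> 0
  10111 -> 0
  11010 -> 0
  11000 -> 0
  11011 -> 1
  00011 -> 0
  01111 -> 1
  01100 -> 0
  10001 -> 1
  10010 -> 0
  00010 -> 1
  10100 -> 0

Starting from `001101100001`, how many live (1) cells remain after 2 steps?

111010000011
000001010011
count of 1: 4

4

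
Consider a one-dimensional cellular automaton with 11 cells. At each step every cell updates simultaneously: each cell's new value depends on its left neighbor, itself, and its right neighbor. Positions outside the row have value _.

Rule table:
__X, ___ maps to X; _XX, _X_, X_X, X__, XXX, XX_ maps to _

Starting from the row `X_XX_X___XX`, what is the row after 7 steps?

__________X

step 1: _______XX__
step 2: XXXXXXX___X
step 3: ________XX_
step 4: XXXXXXXX___
step 5: _________XX
step 6: XXXXXXXXX__
step 7: __________X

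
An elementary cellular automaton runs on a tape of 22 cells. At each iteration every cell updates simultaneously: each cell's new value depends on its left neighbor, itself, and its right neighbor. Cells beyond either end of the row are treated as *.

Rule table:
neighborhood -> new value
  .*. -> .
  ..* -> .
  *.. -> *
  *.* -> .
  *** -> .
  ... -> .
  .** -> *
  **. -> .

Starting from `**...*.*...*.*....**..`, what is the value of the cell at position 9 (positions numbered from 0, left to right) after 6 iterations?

..*.....*.....*...*.*.
*..*.....*.....*......
.*..*.....*.....*.....
..*..*.....*.....*....
*..*..*.....*.....*...
.*..*..*.....*.....*..
position 9 holds .

.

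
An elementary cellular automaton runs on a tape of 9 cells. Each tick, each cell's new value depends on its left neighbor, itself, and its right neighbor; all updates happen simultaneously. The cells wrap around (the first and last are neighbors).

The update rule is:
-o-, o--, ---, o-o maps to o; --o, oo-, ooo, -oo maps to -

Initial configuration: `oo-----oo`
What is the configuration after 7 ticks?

ooo-----o

tick 1: --oooo---
tick 2: o-----ooo
tick 3: -oooo----
tick 4: -----oooo
tick 5: oooo-----
tick 6: ----oooo-
tick 7: ooo-----o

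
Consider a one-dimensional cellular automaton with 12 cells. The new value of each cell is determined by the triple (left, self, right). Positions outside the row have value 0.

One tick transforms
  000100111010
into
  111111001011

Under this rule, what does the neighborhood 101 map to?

0

At position 9 the neighborhood is 101; the next row has 0 there.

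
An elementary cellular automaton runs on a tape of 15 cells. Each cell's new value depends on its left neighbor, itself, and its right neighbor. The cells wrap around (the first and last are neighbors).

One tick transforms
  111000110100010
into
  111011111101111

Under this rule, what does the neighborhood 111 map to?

At position 1 the neighborhood is 111; the next row has 1 there.

1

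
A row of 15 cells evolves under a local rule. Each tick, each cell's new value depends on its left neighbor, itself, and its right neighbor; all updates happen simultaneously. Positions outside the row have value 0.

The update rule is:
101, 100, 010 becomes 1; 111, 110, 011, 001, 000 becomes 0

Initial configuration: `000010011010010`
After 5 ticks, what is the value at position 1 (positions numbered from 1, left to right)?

tick 1: 000011000111011
tick 2: 000000100000100
tick 3: 000000110000110
tick 4: 000000001000001
tick 5: 000000001100001
position 1 holds 0

0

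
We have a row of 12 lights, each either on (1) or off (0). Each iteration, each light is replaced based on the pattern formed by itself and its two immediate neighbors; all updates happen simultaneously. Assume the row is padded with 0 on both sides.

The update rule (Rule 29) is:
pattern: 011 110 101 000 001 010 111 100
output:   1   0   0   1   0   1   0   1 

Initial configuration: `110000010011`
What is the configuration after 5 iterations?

101111011010

101111011010
101000010011
101111011010  (repeats iteration 1; period 2)
iteration 5: 101111011010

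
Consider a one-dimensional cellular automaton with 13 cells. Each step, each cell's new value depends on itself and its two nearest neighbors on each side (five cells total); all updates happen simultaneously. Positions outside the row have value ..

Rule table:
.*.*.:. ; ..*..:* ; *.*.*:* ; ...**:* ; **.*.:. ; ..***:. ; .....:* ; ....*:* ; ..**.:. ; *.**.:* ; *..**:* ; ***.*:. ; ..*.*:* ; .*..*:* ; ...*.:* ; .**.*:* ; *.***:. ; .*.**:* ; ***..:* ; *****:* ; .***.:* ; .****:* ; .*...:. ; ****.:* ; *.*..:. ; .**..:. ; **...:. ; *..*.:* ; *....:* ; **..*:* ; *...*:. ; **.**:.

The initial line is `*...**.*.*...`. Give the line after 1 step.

*..*.*.*...**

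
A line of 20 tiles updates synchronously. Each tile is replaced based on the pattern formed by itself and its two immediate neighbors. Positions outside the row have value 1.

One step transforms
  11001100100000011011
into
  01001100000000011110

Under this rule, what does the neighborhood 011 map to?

1

At position 4 the neighborhood is 011; the next row has 1 there.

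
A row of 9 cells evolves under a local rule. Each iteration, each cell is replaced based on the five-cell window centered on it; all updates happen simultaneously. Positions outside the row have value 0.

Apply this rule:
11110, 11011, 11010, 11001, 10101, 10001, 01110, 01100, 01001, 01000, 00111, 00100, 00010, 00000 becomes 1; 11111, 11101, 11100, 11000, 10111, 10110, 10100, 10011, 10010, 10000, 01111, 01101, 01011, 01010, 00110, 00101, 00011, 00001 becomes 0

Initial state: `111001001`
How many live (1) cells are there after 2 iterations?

110101101
001100010
count of 1: 3

3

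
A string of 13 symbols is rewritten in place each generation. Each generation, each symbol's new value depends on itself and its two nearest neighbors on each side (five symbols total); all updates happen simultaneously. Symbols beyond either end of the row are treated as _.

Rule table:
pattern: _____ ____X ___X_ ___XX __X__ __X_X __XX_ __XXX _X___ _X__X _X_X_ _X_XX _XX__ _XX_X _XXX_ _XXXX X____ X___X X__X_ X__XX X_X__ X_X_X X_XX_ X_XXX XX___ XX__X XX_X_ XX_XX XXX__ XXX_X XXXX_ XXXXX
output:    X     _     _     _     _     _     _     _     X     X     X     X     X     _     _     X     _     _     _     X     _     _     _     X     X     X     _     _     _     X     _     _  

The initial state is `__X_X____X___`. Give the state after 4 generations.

__X___X_X____

___X_X____X_X
X___X_X____X_
_X___X_X____X
__X___X_X____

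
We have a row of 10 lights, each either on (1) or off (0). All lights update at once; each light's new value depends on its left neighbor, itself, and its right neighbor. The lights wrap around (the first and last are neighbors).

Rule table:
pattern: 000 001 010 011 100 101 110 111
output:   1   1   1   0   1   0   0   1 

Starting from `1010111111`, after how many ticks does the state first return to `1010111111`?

4

0010011111
1111101110
0111000100
1010111111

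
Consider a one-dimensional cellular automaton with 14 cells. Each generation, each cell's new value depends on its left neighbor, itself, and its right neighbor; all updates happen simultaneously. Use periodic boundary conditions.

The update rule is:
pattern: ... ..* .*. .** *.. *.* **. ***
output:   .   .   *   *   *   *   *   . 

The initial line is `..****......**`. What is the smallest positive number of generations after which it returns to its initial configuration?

12

*.*..**.....**
****.***....*.
*..***.**...**
**.*.*****..*.
******...**.**
.....**..****.
.....***.*..**
*....*.****.**
**...***..***.
***..*.**.*.**
..**.********.
..****......**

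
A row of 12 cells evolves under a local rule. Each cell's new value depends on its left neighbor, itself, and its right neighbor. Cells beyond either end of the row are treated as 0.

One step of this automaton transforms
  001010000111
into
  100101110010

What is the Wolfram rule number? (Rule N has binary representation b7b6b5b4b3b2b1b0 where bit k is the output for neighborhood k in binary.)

position 10: 111 → 1  (bit 7 = 1)
position 11: 110 → 0  (bit 6 = 0)
position 3: 101 → 1  (bit 5 = 1)
position 5: 100 → 1  (bit 4 = 1)
position 9: 011 → 0  (bit 3 = 0)
position 2: 010 → 0  (bit 2 = 0)
position 1: 001 → 0  (bit 1 = 0)
position 0: 000 → 1  (bit 0 = 1)
bits b7..b0 = 10110001 = 177

177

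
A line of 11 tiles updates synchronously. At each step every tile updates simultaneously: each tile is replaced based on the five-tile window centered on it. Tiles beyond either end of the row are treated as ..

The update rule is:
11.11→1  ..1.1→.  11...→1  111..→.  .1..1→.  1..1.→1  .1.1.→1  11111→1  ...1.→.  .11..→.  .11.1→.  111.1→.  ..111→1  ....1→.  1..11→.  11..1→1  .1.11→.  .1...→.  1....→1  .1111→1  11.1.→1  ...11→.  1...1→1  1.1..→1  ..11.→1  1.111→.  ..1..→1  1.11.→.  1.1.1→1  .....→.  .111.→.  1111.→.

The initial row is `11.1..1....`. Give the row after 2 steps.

....1..11.1

1.11.11.1..
....1..11.1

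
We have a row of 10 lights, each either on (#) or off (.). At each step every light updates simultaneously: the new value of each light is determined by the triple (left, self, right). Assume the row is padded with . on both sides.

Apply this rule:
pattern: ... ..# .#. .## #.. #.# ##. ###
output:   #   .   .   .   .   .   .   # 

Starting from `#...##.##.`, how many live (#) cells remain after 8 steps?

8

..#.......
#...######
..#..####.
#.....##..
..###....#
#..#..##..
.........#
########..
count of #: 8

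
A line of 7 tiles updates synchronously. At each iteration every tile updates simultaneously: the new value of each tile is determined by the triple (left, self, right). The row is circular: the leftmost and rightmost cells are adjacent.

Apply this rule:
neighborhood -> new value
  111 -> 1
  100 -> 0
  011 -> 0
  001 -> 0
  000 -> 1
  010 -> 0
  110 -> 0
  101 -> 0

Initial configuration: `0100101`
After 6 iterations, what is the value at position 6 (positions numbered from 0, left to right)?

0000000
1111111
1111111  (fixed point — unchanged through iteration 6)
position 6 holds 1

1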